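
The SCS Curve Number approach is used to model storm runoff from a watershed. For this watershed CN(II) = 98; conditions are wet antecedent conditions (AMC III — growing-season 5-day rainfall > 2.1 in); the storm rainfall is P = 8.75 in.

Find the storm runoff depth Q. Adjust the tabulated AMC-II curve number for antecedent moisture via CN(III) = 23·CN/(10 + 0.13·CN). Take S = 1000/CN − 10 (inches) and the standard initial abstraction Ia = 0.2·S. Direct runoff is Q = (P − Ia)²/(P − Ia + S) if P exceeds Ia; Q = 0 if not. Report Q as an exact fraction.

Adjust CN=98 to AMC III: 23·98/(10 + 0.13·98) → 2254 ÷ (1137/50) = 112700/1137 ≈ 99.120
S = 1000/(112700/1137) − 10 = 100/1127 in ≈ 0.089 in
Ia = 0.2S: 0.2·0.089 = 0.018 in (exactly 20/1127)
P − Ia = 8.750 − 0.018 = 39365/4508 ≈ 8.732 in (> 0, runoff occurs)
Runoff Q = (P−Ia)²/(P−Ia+S) = (8.732)²/(8.732+0.089) = 309920645/35852124 ≈ 8.644 in

Q = 309920645/35852124 in ≈ 8.644 in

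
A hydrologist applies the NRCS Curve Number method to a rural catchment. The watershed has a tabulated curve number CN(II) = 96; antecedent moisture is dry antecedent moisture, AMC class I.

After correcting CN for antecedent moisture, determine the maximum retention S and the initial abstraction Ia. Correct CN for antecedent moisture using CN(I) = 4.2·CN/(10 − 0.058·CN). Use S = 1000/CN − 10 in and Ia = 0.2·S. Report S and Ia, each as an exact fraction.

Adjust CN=96 to AMC I: 4.2·96/(10 − 0.058·96) → (2016/5) ÷ (554/125) = 25200/277 ≈ 90.975
Retention S: 1000/CN − 10 with CN=90.975 → S = 125/126 ≈ 0.992 in
Ia = 0.2·(125/126) = 25/126 in ≈ 0.198 in

S = 125/126 in ≈ 0.992 in; Ia = 25/126 in ≈ 0.198 in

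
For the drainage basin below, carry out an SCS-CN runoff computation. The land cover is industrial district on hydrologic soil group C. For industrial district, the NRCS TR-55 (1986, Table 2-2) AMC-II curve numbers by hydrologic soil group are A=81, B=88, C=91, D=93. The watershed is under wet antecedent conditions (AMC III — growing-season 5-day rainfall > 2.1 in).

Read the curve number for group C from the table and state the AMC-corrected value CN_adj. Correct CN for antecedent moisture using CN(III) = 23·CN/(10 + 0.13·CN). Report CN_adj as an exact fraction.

CN_adj = 209300/2183 ≈ 95.877

NRCS table: industrial district, soil group C → CN(II) = 91
Adjust CN=91 to AMC III: 23·91/(10 + 0.13·91) → 2093 ÷ (2183/100) = 209300/2183 ≈ 95.877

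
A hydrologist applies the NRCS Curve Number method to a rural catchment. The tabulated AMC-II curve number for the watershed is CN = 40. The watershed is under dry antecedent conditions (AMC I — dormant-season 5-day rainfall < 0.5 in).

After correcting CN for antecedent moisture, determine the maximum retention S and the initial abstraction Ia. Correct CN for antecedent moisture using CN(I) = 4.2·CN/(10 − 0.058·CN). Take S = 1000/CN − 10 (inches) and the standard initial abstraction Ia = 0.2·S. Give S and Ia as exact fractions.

Dry (AMC I): CN(I) = 4.2·40/(10 − 0.058·40) = 168/(192/25) = 175/8 ≈ 21.875
Retention S: 1000/CN − 10 with CN=21.875 → S = 250/7 ≈ 35.714 in
Initial abstraction Ia = S/5 = (250/7)/5 = 50/7 ≈ 7.143 in

S = 250/7 in ≈ 35.714 in; Ia = 50/7 in ≈ 7.143 in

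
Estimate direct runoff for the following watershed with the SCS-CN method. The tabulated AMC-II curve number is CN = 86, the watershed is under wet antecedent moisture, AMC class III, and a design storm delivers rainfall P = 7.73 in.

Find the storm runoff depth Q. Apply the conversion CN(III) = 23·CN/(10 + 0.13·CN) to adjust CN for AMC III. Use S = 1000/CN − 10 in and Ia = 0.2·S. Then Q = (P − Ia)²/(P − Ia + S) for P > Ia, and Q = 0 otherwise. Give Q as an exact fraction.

Adjust CN=86 to AMC III: 23·86/(10 + 0.13·86) → 1978 ÷ (1059/50) = 98900/1059 ≈ 93.390
Retention S: 1000/CN − 10 with CN=93.390 → S = 700/989 ≈ 0.708 in
Initial abstraction Ia = S/5 = (700/989)/5 = 140/989 ≈ 0.142 in
Since P=7.730 > Ia=0.142: effective rainfall P−Ia = 750497/98900 in
Q = (750497/98900)²/((750497/98900) + 700/989) = (563245747009/9781210000)/(820497/98900) = 563245747009/81147153300 in ≈ 6.941 in

Q = 563245747009/81147153300 in ≈ 6.941 in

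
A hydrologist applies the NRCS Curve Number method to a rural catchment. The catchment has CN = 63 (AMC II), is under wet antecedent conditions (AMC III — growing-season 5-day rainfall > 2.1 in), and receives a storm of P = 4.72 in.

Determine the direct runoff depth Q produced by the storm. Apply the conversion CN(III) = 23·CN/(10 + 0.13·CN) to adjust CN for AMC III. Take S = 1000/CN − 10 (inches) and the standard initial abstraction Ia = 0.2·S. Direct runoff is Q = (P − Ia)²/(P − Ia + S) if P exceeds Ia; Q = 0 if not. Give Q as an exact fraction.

Q = 11625380162/4437236475 in ≈ 2.620 in

Adjust CN=63 to AMC III: 23·63/(10 + 0.13·63) → 1449 ÷ (1819/100) = 144900/1819 ≈ 79.659
Retention S: 1000/CN − 10 with CN=79.659 → S = 3700/1449 ≈ 2.553 in
Ia = 0.2·(3700/1449) = 740/1449 in ≈ 0.511 in
Excess rainfall: 4.720 − 0.511 = 4.209 in; P > Ia so Q > 0
Runoff Q = (P−Ia)²/(P−Ia+S) = (4.209)²/(4.209+2.553) = 11625380162/4437236475 ≈ 2.620 in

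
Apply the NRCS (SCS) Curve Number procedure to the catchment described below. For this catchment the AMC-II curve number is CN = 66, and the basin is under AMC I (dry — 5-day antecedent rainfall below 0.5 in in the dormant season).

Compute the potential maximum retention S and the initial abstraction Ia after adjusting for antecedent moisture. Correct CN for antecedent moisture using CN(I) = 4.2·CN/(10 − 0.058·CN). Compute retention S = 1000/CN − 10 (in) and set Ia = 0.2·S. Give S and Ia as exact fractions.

S = 8500/693 in ≈ 12.266 in; Ia = 1700/693 in ≈ 2.453 in

CN(I) from CN(II)=66: (4.2·66)/(10 − 0.058·66) = 69300/1543 ≈ 44.913
Max retention: S = 1000/(69300/1543) − 10 = 8500/693 in (≈ 12.266 in)
Ia = 0.2·(8500/693) = 1700/693 in ≈ 2.453 in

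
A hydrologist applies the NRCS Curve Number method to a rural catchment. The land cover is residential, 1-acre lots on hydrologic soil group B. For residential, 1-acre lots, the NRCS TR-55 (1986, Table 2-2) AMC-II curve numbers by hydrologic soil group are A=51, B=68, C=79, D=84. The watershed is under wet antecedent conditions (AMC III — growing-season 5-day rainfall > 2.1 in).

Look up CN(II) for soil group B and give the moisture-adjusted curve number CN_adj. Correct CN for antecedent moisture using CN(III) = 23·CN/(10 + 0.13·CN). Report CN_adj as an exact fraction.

CN_adj = 39100/471 ≈ 83.015

NRCS table: residential, 1-acre lots, soil group B → CN(II) = 68
Wet (AMC III): CN(III) = 23·68/(10 + 0.13·68) = 1564/(471/25) = 39100/471 ≈ 83.015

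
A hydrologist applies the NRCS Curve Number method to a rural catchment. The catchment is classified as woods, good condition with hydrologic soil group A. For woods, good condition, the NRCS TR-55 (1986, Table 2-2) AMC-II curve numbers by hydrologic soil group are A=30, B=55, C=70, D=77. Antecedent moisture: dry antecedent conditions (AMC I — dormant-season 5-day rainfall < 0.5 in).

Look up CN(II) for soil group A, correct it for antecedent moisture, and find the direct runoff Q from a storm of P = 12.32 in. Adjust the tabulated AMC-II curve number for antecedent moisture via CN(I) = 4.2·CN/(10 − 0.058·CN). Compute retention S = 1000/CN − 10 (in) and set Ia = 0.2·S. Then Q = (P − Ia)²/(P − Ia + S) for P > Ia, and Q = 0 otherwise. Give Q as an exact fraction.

NRCS table: woods, good condition, soil group A → CN(II) = 30
CN(I) from CN(II)=30: (4.2·30)/(10 − 0.058·30) = 900/59 ≈ 15.254
S = 1000/(900/59) − 10 = 500/9 in ≈ 55.556 in
Ia = 0.2S: 0.2·55.556 = 11.111 in (exactly 100/9)
Excess rainfall: 12.320 − 11.111 = 1.209 in; P > Ia so Q > 0
Runoff Q = (P−Ia)²/(P−Ia+S) = (1.209)²/(1.209+55.556) = 18496/718425 ≈ 0.026 in

Q = 18496/718425 in ≈ 0.026 in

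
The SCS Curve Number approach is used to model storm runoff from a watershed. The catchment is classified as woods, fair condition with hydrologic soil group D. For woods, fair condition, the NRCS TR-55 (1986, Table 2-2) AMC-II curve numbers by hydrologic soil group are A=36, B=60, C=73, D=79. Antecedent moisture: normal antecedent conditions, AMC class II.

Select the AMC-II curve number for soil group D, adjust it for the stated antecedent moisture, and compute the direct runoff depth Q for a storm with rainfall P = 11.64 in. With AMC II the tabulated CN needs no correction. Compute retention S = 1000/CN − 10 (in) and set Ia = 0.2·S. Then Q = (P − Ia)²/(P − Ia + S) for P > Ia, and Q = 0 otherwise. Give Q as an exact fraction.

Q = 53479969/5966475 in ≈ 8.963 in

NRCS table: woods, fair condition, soil group D → CN(II) = 79
Average conditions: CN = 79 (no AMC adjustment).
S = 1000/79 − 10 = 210/79 in ≈ 2.658 in
Initial abstraction Ia = S/5 = (210/79)/5 = 42/79 ≈ 0.532 in
Excess rainfall: 11.640 − 0.532 = 11.108 in; P > Ia so Q > 0
Q = (21939/1975)²/((21939/1975) + 210/79) = (481319721/3900625)/(27189/1975) = 53479969/5966475 in ≈ 8.963 in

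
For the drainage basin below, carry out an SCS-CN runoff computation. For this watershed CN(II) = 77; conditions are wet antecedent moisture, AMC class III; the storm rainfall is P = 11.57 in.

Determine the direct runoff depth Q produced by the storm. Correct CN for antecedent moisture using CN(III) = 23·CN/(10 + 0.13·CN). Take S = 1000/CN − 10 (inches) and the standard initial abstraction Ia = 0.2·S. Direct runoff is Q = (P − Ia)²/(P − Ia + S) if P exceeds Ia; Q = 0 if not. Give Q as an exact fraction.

CN(III) from CN(II)=77: (23·77)/(10 + 0.13·77) = 7700/87 ≈ 88.506
Retention S: 1000/CN − 10 with CN=88.506 → S = 100/77 ≈ 1.299 in
Initial abstraction Ia = S/5 = (100/77)/5 = 20/77 ≈ 0.260 in
Excess rainfall: 11.570 − 0.260 = 11.310 in; P > Ia so Q > 0
Q = (87089/7700)²/((87089/7700) + 100/77) = (7584493921/59290000)/(97089/7700) = 7584493921/747585300 in ≈ 10.145 in

Q = 7584493921/747585300 in ≈ 10.145 in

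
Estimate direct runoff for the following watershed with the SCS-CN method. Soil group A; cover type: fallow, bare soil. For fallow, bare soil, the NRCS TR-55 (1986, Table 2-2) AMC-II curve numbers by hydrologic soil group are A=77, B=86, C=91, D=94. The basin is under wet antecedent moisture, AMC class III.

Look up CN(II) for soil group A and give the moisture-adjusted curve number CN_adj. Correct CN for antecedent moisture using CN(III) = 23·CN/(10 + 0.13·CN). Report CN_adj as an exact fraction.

NRCS table: fallow, bare soil, soil group A → CN(II) = 77
Adjust CN=77 to AMC III: 23·77/(10 + 0.13·77) → 1771 ÷ (2001/100) = 7700/87 ≈ 88.506

CN_adj = 7700/87 ≈ 88.506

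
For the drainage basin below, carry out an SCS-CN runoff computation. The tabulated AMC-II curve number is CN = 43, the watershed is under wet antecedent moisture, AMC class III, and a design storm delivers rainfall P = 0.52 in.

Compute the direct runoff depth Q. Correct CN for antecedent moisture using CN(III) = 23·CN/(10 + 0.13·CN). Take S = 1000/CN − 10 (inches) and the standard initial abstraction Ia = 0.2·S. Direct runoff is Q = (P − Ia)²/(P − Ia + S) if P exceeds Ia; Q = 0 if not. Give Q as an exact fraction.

Adjust CN=43 to AMC III: 23·43/(10 + 0.13·43) → 989 ÷ (1559/100) = 98900/1559 ≈ 63.438
Max retention: S = 1000/(98900/1559) − 10 = 5700/989 in (≈ 5.763 in)
Initial abstraction Ia = S/5 = (5700/989)/5 = 1140/989 ≈ 1.153 in
P = 0.520 ≤ Ia = 1.153 in: entire storm abstracted, Q = 0.

Q = 0 in ≈ 0.000 in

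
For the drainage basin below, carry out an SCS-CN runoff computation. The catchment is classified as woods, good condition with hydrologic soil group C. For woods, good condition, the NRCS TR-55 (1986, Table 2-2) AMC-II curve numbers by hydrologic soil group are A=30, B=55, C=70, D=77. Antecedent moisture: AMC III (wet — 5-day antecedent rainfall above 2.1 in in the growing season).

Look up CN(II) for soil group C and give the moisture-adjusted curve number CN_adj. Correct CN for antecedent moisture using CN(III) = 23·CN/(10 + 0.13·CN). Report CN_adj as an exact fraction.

NRCS table: woods, good condition, soil group C → CN(II) = 70
CN(III) from CN(II)=70: (23·70)/(10 + 0.13·70) = 16100/191 ≈ 84.293

CN_adj = 16100/191 ≈ 84.293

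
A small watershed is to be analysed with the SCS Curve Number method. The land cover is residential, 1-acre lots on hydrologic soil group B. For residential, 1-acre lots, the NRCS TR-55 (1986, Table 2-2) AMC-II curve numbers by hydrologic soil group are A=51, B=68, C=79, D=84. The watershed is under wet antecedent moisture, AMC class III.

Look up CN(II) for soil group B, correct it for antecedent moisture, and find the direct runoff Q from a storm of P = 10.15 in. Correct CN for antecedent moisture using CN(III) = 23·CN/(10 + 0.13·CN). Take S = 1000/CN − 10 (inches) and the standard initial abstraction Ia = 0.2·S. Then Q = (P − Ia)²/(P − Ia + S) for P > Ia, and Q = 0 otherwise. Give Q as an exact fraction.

Q = 5802325929/720792860 in ≈ 8.050 in

NRCS table: residential, 1-acre lots, soil group B → CN(II) = 68
Wet (AMC III): CN(III) = 23·68/(10 + 0.13·68) = 1564/(471/25) = 39100/471 ≈ 83.015
S = 1000/(39100/471) − 10 = 800/391 in ≈ 2.046 in
Ia = 0.2·(800/391) = 160/391 in ≈ 0.409 in
Excess rainfall: 10.150 − 0.409 = 9.741 in; P > Ia so Q > 0
Runoff Q = (P−Ia)²/(P−Ia+S) = (9.741)²/(9.741+2.046) = 5802325929/720792860 ≈ 8.050 in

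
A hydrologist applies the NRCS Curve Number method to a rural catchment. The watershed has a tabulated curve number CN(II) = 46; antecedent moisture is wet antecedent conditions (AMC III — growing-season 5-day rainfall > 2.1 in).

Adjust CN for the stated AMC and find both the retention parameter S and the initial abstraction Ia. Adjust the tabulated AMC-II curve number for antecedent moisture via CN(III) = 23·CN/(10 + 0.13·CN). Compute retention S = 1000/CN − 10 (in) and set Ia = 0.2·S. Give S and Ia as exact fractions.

Wet (AMC III): CN(III) = 23·46/(10 + 0.13·46) = 1058/(799/50) = 52900/799 ≈ 66.208
Retention S: 1000/CN − 10 with CN=66.208 → S = 2700/529 ≈ 5.104 in
Ia = 0.2S: 0.2·5.104 = 1.021 in (exactly 540/529)

S = 2700/529 in ≈ 5.104 in; Ia = 540/529 in ≈ 1.021 in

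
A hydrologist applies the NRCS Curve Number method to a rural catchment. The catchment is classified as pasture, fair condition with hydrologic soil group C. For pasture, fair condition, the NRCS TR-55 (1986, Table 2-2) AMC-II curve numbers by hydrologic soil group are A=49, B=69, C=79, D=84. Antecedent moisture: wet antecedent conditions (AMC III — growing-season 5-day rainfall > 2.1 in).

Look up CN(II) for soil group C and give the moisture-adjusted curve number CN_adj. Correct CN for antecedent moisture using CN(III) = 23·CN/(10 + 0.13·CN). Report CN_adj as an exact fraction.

CN_adj = 181700/2027 ≈ 89.640

NRCS table: pasture, fair condition, soil group C → CN(II) = 79
Wet (AMC III): CN(III) = 23·79/(10 + 0.13·79) = 1817/(2027/100) = 181700/2027 ≈ 89.640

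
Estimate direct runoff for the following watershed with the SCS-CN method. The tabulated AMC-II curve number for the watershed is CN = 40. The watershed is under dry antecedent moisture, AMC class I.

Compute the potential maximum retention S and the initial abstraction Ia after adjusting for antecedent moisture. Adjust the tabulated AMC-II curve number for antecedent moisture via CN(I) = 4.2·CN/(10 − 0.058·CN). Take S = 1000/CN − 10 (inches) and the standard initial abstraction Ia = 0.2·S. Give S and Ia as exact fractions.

S = 250/7 in ≈ 35.714 in; Ia = 50/7 in ≈ 7.143 in

Adjust CN=40 to AMC I: 4.2·40/(10 − 0.058·40) → 168 ÷ (192/25) = 175/8 ≈ 21.875
S = 1000/(175/8) − 10 = 250/7 in ≈ 35.714 in
Ia = 0.2S: 0.2·35.714 = 7.143 in (exactly 50/7)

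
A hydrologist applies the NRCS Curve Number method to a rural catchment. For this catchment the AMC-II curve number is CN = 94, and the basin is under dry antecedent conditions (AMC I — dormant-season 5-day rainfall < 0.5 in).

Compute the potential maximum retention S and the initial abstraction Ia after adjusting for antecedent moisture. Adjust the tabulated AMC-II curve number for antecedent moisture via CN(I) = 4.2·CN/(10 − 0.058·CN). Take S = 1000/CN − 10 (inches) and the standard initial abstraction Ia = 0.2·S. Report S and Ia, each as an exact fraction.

CN(I) from CN(II)=94: (4.2·94)/(10 − 0.058·94) = 32900/379 ≈ 86.807
S = 1000/(32900/379) − 10 = 500/329 in ≈ 1.520 in
Ia = 0.2·(500/329) = 100/329 in ≈ 0.304 in

S = 500/329 in ≈ 1.520 in; Ia = 100/329 in ≈ 0.304 in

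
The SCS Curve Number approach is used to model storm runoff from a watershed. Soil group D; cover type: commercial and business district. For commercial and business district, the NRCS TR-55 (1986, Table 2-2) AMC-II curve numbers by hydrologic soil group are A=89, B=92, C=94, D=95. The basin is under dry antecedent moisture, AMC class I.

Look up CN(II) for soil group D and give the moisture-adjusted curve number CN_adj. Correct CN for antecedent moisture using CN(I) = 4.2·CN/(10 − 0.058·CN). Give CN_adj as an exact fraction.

CN_adj = 39900/449 ≈ 88.864

NRCS table: commercial and business district, soil group D → CN(II) = 95
CN(I) from CN(II)=95: (4.2·95)/(10 − 0.058·95) = 39900/449 ≈ 88.864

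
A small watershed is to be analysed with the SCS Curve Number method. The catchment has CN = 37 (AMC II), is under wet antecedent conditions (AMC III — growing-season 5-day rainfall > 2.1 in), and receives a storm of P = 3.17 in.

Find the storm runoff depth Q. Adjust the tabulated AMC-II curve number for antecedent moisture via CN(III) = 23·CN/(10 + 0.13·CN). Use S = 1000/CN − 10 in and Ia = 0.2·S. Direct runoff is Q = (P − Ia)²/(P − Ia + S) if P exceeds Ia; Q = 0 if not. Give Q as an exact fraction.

Wet (AMC III): CN(III) = 23·37/(10 + 0.13·37) = 851/(1481/100) = 85100/1481 ≈ 57.461
Max retention: S = 1000/(85100/1481) − 10 = 6300/851 in (≈ 7.403 in)
Initial abstraction Ia = S/5 = (6300/851)/5 = 1260/851 ≈ 1.481 in
Excess rainfall: 3.170 − 1.481 = 1.689 in; P > Ia so Q > 0
Q: (143767/85100)² ÷ (773767/85100) = 20668950289/65847571700 in (≈ 0.314 in)

Q = 20668950289/65847571700 in ≈ 0.314 in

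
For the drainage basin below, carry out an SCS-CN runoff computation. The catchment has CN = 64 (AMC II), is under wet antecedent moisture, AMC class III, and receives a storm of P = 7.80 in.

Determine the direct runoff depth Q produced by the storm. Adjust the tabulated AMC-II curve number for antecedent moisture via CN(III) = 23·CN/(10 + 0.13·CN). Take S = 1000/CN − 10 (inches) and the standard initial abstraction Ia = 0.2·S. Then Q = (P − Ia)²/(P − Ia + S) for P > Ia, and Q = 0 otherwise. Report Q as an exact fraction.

Wet (AMC III): CN(III) = 23·64/(10 + 0.13·64) = 1472/(458/25) = 18400/229 ≈ 80.349
Max retention: S = 1000/(18400/229) − 10 = 225/92 in (≈ 2.446 in)
Initial abstraction Ia = S/5 = (225/92)/5 = 45/92 ≈ 0.489 in
Since P=7.800 > Ia=0.489: effective rainfall P−Ia = 3363/460 in
Q = (3363/460)²/((3363/460) + 225/92) = (11309769/211600)/(1122/115) = 3769923/688160 in ≈ 5.478 in

Q = 3769923/688160 in ≈ 5.478 in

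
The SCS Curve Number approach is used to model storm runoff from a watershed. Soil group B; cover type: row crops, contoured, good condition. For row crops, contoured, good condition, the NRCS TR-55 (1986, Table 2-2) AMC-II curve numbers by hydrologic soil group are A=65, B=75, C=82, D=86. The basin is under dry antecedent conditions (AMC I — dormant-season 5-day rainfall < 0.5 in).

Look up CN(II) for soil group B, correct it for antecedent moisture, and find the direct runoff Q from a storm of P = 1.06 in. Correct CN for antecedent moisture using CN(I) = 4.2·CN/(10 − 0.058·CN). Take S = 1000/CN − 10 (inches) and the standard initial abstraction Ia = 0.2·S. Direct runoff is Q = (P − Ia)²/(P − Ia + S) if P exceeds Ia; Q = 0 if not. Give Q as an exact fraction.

Q = 0 in ≈ 0.000 in

NRCS table: row crops, contoured, good condition, soil group B → CN(II) = 75
Adjust CN=75 to AMC I: 4.2·75/(10 − 0.058·75) → 315 ÷ (113/20) = 6300/113 ≈ 55.752
Max retention: S = 1000/(6300/113) − 10 = 500/63 in (≈ 7.937 in)
Ia = 0.2S: 0.2·7.937 = 1.587 in (exactly 100/63)
P = 1.060 ≤ Ia = 1.587 in: entire storm abstracted, Q = 0.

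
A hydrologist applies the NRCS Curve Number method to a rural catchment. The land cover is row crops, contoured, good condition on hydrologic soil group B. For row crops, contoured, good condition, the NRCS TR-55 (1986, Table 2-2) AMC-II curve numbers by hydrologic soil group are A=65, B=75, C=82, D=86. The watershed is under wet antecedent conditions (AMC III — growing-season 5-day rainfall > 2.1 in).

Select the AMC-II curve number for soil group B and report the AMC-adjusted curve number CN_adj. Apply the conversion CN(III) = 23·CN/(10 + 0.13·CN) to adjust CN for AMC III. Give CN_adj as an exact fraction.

CN_adj = 6900/79 ≈ 87.342

NRCS table: row crops, contoured, good condition, soil group B → CN(II) = 75
CN(III) from CN(II)=75: (23·75)/(10 + 0.13·75) = 6900/79 ≈ 87.342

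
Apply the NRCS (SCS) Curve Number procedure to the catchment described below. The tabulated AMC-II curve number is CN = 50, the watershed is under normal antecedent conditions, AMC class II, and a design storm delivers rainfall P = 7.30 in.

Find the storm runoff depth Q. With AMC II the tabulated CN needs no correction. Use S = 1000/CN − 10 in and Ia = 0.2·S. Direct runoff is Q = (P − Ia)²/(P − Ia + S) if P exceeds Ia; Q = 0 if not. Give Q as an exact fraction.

Q = 2809/1530 in ≈ 1.836 in

CN(II) = 50; AMC II needs no correction.
S = 1000/50 − 10 = 10 in ≈ 10.000 in
Ia = 0.2·10 = 2 in ≈ 2.000 in
P − Ia = 7.300 − 2.000 = 53/10 ≈ 5.300 in (> 0, runoff occurs)
Q: (53/10)² ÷ (153/10) = 2809/1530 in (≈ 1.836 in)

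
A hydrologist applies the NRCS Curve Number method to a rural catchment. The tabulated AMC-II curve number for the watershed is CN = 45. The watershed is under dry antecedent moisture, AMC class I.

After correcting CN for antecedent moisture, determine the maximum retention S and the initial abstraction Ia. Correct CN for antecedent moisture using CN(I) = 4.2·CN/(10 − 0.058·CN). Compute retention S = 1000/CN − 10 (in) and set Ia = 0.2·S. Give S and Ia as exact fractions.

Adjust CN=45 to AMC I: 4.2·45/(10 − 0.058·45) → 189 ÷ (739/100) = 18900/739 ≈ 25.575
S = 1000/(18900/739) − 10 = 5500/189 in ≈ 29.101 in
Ia = 0.2·(5500/189) = 1100/189 in ≈ 5.820 in

S = 5500/189 in ≈ 29.101 in; Ia = 1100/189 in ≈ 5.820 in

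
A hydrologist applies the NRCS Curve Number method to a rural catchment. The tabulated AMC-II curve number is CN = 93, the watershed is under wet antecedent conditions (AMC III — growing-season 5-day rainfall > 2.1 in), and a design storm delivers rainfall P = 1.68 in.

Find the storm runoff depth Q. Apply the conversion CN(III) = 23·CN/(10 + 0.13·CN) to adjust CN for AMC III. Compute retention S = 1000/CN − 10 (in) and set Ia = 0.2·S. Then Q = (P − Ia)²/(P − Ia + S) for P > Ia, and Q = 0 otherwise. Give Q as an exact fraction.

Q = 532446446/396624075 in ≈ 1.342 in

Wet (AMC III): CN(III) = 23·93/(10 + 0.13·93) = 2139/(2209/100) = 213900/2209 ≈ 96.831
S = 1000/(213900/2209) − 10 = 700/2139 in ≈ 0.327 in
Ia = 0.2S: 0.2·0.327 = 0.065 in (exactly 140/2139)
Excess rainfall: 1.680 − 0.065 = 1.615 in; P > Ia so Q > 0
Runoff Q = (P−Ia)²/(P−Ia+S) = (1.615)²/(1.615+0.327) = 532446446/396624075 ≈ 1.342 in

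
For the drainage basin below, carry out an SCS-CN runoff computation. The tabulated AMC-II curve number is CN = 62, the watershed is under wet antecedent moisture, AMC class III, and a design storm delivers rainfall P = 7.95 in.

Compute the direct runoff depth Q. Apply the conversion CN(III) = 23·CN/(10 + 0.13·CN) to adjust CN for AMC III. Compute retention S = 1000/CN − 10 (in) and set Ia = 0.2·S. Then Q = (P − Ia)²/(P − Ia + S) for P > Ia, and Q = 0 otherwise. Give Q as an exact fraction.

Q = 11186658289/2050117420 in ≈ 5.457 in

Adjust CN=62 to AMC III: 23·62/(10 + 0.13·62) → 1426 ÷ (903/50) = 71300/903 ≈ 78.959
S = 1000/(71300/903) − 10 = 1900/713 in ≈ 2.665 in
Ia = 0.2S: 0.2·2.665 = 0.533 in (exactly 380/713)
Since P=7.950 > Ia=0.533: effective rainfall P−Ia = 105767/14260 in
Q: (105767/14260)² ÷ (143767/14260) = 11186658289/2050117420 in (≈ 5.457 in)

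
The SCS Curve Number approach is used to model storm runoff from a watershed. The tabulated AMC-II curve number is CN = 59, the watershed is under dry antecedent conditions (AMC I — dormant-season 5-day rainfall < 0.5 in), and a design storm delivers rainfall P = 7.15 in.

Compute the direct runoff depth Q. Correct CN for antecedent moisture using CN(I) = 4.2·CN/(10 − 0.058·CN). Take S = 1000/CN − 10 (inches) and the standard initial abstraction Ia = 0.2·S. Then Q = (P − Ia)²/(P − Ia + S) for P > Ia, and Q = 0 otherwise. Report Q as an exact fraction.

Q = 9058661329/12518286060 in ≈ 0.724 in

Dry (AMC I): CN(I) = 4.2·59/(10 − 0.058·59) = (1239/5)/(3289/500) = 123900/3289 ≈ 37.671
S = 1000/(123900/3289) − 10 = 20500/1239 in ≈ 16.546 in
Initial abstraction Ia = S/5 = (20500/1239)/5 = 4100/1239 ≈ 3.309 in
Since P=7.150 > Ia=3.309: effective rainfall P−Ia = 95177/24780 in
Q: (95177/24780)² ÷ (505177/24780) = 9058661329/12518286060 in (≈ 0.724 in)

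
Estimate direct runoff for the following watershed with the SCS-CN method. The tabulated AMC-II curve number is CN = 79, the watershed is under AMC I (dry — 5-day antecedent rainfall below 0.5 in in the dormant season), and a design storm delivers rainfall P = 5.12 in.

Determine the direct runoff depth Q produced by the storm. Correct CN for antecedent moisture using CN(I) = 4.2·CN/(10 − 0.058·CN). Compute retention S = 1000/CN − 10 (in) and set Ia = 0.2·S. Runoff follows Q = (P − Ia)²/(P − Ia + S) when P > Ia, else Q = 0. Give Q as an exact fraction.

Q = 3621409/2482575 in ≈ 1.459 in

Adjust CN=79 to AMC I: 4.2·79/(10 − 0.058·79) → (1659/5) ÷ (2709/500) = 7900/129 ≈ 61.240
Retention S: 1000/CN − 10 with CN=61.240 → S = 500/79 ≈ 6.329 in
Initial abstraction Ia = S/5 = (500/79)/5 = 100/79 ≈ 1.266 in
P − Ia = 5.120 − 1.266 = 7612/1975 ≈ 3.854 in (> 0, runoff occurs)
Runoff Q = (P−Ia)²/(P−Ia+S) = (3.854)²/(3.854+6.329) = 3621409/2482575 ≈ 1.459 in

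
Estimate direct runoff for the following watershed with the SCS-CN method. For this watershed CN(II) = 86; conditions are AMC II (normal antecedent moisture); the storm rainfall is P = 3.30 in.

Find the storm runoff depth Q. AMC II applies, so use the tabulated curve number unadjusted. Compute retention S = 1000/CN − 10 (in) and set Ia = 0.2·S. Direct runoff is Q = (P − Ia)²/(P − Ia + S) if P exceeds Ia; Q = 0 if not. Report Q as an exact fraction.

Q = 1635841/850970 in ≈ 1.922 in

AMC II — tabulated CN = 86 applies directly.
S = 1000/86 − 10 = 70/43 in ≈ 1.628 in
Ia = 0.2S: 0.2·1.628 = 0.326 in (exactly 14/43)
Since P=3.300 > Ia=0.326: effective rainfall P−Ia = 1279/430 in
Q = (1279/430)²/((1279/430) + 70/43) = (1635841/184900)/(1979/430) = 1635841/850970 in ≈ 1.922 in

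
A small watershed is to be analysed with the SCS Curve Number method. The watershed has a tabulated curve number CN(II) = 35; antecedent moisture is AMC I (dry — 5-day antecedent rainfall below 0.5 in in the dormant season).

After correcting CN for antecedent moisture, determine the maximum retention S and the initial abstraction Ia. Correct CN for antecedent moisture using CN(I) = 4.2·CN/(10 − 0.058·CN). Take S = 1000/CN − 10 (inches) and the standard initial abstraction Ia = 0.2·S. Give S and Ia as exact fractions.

Adjust CN=35 to AMC I: 4.2·35/(10 − 0.058·35) → 147 ÷ (797/100) = 14700/797 ≈ 18.444
Max retention: S = 1000/(14700/797) − 10 = 6500/147 in (≈ 44.218 in)
Ia = 0.2·(6500/147) = 1300/147 in ≈ 8.844 in

S = 6500/147 in ≈ 44.218 in; Ia = 1300/147 in ≈ 8.844 in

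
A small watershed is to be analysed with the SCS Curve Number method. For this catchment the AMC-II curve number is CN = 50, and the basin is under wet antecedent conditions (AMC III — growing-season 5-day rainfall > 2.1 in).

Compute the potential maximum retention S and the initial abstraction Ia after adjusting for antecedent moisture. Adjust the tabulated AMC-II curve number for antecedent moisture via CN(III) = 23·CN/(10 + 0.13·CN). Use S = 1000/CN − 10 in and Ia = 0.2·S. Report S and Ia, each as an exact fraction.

CN(III) from CN(II)=50: (23·50)/(10 + 0.13·50) = 2300/33 ≈ 69.697
Retention S: 1000/CN − 10 with CN=69.697 → S = 100/23 ≈ 4.348 in
Ia = 0.2·(100/23) = 20/23 in ≈ 0.870 in

S = 100/23 in ≈ 4.348 in; Ia = 20/23 in ≈ 0.870 in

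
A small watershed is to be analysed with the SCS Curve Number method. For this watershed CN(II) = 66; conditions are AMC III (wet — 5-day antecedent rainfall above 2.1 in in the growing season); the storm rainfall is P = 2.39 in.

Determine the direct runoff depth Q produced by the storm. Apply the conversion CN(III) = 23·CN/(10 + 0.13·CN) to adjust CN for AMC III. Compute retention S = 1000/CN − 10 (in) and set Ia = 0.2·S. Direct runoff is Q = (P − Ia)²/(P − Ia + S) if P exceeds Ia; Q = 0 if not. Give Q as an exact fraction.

CN(III) from CN(II)=66: (23·66)/(10 + 0.13·66) = 75900/929 ≈ 81.701
Max retention: S = 1000/(75900/929) − 10 = 1700/759 in (≈ 2.240 in)
Ia = 0.2·(1700/759) = 340/759 in ≈ 0.448 in
Since P=2.390 > Ia=0.448: effective rainfall P−Ia = 147401/75900 in
Runoff Q = (P−Ia)²/(P−Ia+S) = (1.942)²/(1.942+2.240) = 21727054801/24090735900 ≈ 0.902 in

Q = 21727054801/24090735900 in ≈ 0.902 in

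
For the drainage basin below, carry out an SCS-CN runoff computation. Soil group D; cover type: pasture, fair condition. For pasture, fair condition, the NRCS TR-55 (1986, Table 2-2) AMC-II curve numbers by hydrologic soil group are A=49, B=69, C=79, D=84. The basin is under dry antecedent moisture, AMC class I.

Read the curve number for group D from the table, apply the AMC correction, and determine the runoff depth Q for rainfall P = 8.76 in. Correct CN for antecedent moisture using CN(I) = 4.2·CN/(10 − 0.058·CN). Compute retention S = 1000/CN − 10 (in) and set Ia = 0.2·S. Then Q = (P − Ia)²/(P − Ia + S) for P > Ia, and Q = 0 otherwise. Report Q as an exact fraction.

NRCS table: pasture, fair condition, soil group D → CN(II) = 84
CN(I) from CN(II)=84: (4.2·84)/(10 − 0.058·84) = 44100/641 ≈ 68.799
Retention S: 1000/CN − 10 with CN=68.799 → S = 2000/441 ≈ 4.535 in
Ia = 0.2·(2000/441) = 400/441 in ≈ 0.907 in
Since P=8.760 > Ia=0.907: effective rainfall P−Ia = 86579/11025 in
Runoff Q = (P−Ia)²/(P−Ia+S) = (7.853)²/(7.853+4.535) = 7495923241/1505783475 ≈ 4.978 in

Q = 7495923241/1505783475 in ≈ 4.978 in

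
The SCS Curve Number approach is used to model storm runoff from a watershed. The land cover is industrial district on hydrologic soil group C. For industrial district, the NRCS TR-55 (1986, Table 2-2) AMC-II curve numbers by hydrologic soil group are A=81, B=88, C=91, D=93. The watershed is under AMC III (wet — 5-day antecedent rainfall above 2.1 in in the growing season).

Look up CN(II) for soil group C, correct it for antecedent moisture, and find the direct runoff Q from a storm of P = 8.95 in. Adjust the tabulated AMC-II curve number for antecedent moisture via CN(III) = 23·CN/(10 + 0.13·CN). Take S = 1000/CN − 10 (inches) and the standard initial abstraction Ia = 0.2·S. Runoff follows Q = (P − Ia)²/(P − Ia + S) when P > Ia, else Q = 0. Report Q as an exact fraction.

NRCS table: industrial district, soil group C → CN(II) = 91
CN(III) from CN(II)=91: (23·91)/(10 + 0.13·91) = 209300/2183 ≈ 95.877
Retention S: 1000/CN − 10 with CN=95.877 → S = 900/2093 ≈ 0.430 in
Ia = 0.2S: 0.2·0.430 = 0.086 in (exactly 180/2093)
Since P=8.950 > Ia=0.086: effective rainfall P−Ia = 371047/41860 in
Q = (371047/41860)²/((371047/41860) + 900/2093) = (137675876209/1752259600)/(389047/41860) = 137675876209/16285507420 in ≈ 8.454 in

Q = 137675876209/16285507420 in ≈ 8.454 in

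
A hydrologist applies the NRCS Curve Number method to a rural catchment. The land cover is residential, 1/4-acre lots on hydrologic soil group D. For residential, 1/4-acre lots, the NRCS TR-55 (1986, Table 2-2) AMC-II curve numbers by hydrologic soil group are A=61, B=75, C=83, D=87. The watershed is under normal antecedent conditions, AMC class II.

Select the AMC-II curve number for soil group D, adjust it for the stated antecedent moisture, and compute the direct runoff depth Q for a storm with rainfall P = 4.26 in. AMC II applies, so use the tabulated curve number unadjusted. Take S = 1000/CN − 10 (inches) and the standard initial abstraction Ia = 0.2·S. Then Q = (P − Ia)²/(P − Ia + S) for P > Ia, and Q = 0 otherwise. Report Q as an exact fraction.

NRCS table: residential, 1/4-acre lots, soil group D → CN(II) = 87
CN(II) = 87; AMC II needs no correction.
Max retention: S = 1000/87 − 10 = 130/87 in (≈ 1.494 in)
Ia = 0.2·(130/87) = 26/87 in ≈ 0.299 in
Since P=4.260 > Ia=0.299: effective rainfall P−Ia = 17231/4350 in
Q: (17231/4350)² ÷ (23731/4350) = 296907361/103229850 in (≈ 2.876 in)

Q = 296907361/103229850 in ≈ 2.876 in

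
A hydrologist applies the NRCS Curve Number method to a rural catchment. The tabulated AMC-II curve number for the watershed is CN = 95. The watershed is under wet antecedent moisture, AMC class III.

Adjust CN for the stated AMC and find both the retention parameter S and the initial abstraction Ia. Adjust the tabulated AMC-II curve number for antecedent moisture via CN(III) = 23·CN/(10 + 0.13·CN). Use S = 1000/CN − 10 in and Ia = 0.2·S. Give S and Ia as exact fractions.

S = 100/437 in ≈ 0.229 in; Ia = 20/437 in ≈ 0.046 in

Adjust CN=95 to AMC III: 23·95/(10 + 0.13·95) → 2185 ÷ (447/20) = 43700/447 ≈ 97.763
Retention S: 1000/CN − 10 with CN=97.763 → S = 100/437 ≈ 0.229 in
Ia = 0.2·(100/437) = 20/437 in ≈ 0.046 in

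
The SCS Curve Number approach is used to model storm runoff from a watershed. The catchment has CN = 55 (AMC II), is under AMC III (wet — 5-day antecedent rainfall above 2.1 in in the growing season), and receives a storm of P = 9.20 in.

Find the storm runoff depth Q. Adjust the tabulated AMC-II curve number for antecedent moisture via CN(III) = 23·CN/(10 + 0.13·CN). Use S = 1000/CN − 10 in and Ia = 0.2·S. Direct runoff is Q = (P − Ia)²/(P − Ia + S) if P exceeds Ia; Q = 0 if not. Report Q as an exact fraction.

Adjust CN=55 to AMC III: 23·55/(10 + 0.13·55) → 1265 ÷ (343/20) = 25300/343 ≈ 73.761
S = 1000/(25300/343) − 10 = 900/253 in ≈ 3.557 in
Initial abstraction Ia = S/5 = (900/253)/5 = 180/253 ≈ 0.711 in
Since P=9.200 > Ia=0.711: effective rainfall P−Ia = 10738/1265 in
Q: (10738/1265)² ÷ (15238/1265) = 57652322/9638035 in (≈ 5.982 in)

Q = 57652322/9638035 in ≈ 5.982 in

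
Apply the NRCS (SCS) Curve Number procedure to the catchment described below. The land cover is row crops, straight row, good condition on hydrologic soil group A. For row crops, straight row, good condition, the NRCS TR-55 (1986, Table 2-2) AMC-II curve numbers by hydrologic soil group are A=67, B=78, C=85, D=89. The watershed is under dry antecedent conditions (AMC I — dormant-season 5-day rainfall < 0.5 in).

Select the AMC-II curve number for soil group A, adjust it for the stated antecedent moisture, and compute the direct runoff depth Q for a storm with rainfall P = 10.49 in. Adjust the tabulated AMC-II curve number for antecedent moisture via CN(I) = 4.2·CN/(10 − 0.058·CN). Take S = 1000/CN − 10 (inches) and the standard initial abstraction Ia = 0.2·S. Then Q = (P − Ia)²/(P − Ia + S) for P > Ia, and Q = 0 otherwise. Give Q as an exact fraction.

NRCS table: row crops, straight row, good condition, soil group A → CN(II) = 67
Adjust CN=67 to AMC I: 4.2·67/(10 − 0.058·67) → (1407/5) ÷ (3057/500) = 46900/1019 ≈ 46.026
Retention S: 1000/CN − 10 with CN=46.026 → S = 5500/469 ≈ 11.727 in
Ia = 0.2·(5500/469) = 1100/469 in ≈ 2.345 in
P − Ia = 10.490 − 2.345 = 381981/46900 ≈ 8.145 in (> 0, runoff occurs)
Q = (381981/46900)²/((381981/46900) + 5500/469) = (145909484361/2199610000)/(931981/46900) = 145909484361/43709908900 in ≈ 3.338 in

Q = 145909484361/43709908900 in ≈ 3.338 in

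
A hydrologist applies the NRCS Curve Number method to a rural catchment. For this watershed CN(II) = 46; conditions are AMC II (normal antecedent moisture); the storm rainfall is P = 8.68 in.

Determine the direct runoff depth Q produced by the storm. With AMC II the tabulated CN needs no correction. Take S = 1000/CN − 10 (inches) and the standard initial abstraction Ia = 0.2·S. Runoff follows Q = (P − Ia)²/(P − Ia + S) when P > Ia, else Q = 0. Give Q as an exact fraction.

CN(II) = 46; AMC II needs no correction.
Max retention: S = 1000/46 − 10 = 270/23 in (≈ 11.739 in)
Ia = 0.2S: 0.2·11.739 = 2.348 in (exactly 54/23)
Excess rainfall: 8.680 − 2.348 = 6.332 in; P > Ia so Q > 0
Runoff Q = (P−Ia)²/(P−Ia+S) = (6.332)²/(6.332+11.739) = 13256881/5974825 ≈ 2.219 in

Q = 13256881/5974825 in ≈ 2.219 in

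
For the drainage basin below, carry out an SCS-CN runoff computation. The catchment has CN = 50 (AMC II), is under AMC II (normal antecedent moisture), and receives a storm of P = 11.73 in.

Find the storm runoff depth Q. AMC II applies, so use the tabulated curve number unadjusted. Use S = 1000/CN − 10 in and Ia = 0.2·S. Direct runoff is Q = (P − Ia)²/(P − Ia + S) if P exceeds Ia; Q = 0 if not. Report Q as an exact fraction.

CN(II) = 50; AMC II needs no correction.
S = 1000/50 − 10 = 10 in ≈ 10.000 in
Ia = 0.2·10 = 2 in ≈ 2.000 in
P − Ia = 11.730 − 2.000 = 973/100 ≈ 9.730 in (> 0, runoff occurs)
Q: (973/100)² ÷ (1973/100) = 946729/197300 in (≈ 4.798 in)

Q = 946729/197300 in ≈ 4.798 in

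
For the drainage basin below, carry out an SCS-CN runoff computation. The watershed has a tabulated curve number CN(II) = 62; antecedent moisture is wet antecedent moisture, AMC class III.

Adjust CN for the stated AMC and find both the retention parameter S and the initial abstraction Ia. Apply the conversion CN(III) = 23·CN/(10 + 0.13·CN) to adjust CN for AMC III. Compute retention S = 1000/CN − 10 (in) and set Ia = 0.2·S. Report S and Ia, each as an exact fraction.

CN(III) from CN(II)=62: (23·62)/(10 + 0.13·62) = 71300/903 ≈ 78.959
Retention S: 1000/CN − 10 with CN=78.959 → S = 1900/713 ≈ 2.665 in
Ia = 0.2S: 0.2·2.665 = 0.533 in (exactly 380/713)

S = 1900/713 in ≈ 2.665 in; Ia = 380/713 in ≈ 0.533 in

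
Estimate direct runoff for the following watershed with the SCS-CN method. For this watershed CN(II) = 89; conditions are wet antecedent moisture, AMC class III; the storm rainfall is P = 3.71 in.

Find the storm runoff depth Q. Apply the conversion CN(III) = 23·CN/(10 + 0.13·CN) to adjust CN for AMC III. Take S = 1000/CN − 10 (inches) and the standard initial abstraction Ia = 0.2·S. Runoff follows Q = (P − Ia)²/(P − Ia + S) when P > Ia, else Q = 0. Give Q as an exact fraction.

Adjust CN=89 to AMC III: 23·89/(10 + 0.13·89) → 2047 ÷ (2157/100) = 204700/2157 ≈ 94.900
Retention S: 1000/CN − 10 with CN=94.900 → S = 1100/2047 ≈ 0.537 in
Initial abstraction Ia = S/5 = (1100/2047)/5 = 220/2047 ≈ 0.107 in
P − Ia = 3.710 − 0.107 = 737437/204700 ≈ 3.603 in (> 0, runoff occurs)
Q = (737437/204700)²/((737437/204700) + 1100/2047) = (543813328969/41902090000)/(847437/204700) = 543813328969/173470353900 in ≈ 3.135 in

Q = 543813328969/173470353900 in ≈ 3.135 in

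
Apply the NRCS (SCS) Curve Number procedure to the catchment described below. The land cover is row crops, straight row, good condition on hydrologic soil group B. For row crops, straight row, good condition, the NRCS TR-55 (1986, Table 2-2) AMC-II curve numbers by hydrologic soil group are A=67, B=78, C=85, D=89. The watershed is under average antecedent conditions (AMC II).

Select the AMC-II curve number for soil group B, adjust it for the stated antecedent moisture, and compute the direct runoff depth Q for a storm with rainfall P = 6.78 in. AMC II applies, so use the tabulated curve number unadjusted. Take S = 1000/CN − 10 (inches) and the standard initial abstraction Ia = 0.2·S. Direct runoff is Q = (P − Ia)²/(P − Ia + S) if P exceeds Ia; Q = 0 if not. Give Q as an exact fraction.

NRCS table: row crops, straight row, good condition, soil group B → CN(II) = 78
CN(II) = 78; AMC II needs no correction.
S = 1000/78 − 10 = 110/39 in ≈ 2.821 in
Ia = 0.2S: 0.2·2.821 = 0.564 in (exactly 22/39)
P − Ia = 6.780 − 0.564 = 12121/1950 ≈ 6.216 in (> 0, runoff occurs)
Q: (12121/1950)² ÷ (17621/1950) = 146918641/34360950 in (≈ 4.276 in)

Q = 146918641/34360950 in ≈ 4.276 in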